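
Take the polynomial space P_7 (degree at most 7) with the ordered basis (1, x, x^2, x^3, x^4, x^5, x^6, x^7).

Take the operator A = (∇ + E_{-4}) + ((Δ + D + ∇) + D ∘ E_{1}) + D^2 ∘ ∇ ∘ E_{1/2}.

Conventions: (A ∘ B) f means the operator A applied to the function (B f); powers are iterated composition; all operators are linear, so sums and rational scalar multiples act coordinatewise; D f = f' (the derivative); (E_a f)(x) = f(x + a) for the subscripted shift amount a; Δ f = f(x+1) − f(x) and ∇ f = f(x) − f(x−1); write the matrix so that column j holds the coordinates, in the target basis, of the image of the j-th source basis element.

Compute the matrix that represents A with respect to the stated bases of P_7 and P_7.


image of 1: 1
image of x: x + 1
image of x^2: x^2 + 2x + 17
image of x^3: x^3 + 3x^2 + 51x - 52
image of x^4: x^4 + 4x^3 + 102x^2 - 208x + 259
image of x^5: x^5 + 5x^4 + 170x^3 - 520x^2 + 1295x - 1011
image of x^6: x^6 + 6x^5 + 255x^4 - 1040x^3 + 3885x^2 - 6066x + 4101
image of x^7: x^7 + 7x^6 + 357x^5 - 1820x^4 + 9065x^3 - 21231x^2 + 28707x - 130971/8
each image's coordinates form column j of the matrix

the matrix is [[1, 1, 17, -52, 259, -1011, 4101, -130971/8]; [0, 1, 2, 51, -208, 1295, -6066, 28707]; [0, 0, 1, 3, 102, -520, 3885, -21231]; [0, 0, 0, 1, 4, 170, -1040, 9065]; [0, 0, 0, 0, 1, 5, 255, -1820]; [0, 0, 0, 0, 0, 1, 6, 357]; [0, 0, 0, 0, 0, 0, 1, 7]; [0, 0, 0, 0, 0, 0, 0, 1]] (rows listed top to bottom)


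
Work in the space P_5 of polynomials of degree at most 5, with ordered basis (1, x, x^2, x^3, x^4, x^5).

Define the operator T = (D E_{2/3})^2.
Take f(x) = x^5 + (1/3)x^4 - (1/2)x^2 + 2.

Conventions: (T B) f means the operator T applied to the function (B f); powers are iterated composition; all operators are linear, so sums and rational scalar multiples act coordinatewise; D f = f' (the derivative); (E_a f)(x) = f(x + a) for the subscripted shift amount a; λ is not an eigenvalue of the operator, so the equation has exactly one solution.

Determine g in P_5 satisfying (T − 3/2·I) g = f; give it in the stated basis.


write g with unknown coordinates in the stated basis and equate coefficients in (T − 3/2·I) g = f
solving from the highest basis element down gives g = -(2/3)x^5 - (2/9)x^4 - (80/9)x^3 - 37x^2 - (2368/27)x - 29720/243
check: T g = -(40/3)x^3 - 56x^2 - (1184/9)x - 14698/81
so T g − 3/2·g = x^5 + (1/3)x^4 - (1/2)x^2 + 2 = f ✓

g(x) = -(2/3)x^5 - (2/9)x^4 - (80/9)x^3 - 37x^2 - (2368/27)x - 29720/243


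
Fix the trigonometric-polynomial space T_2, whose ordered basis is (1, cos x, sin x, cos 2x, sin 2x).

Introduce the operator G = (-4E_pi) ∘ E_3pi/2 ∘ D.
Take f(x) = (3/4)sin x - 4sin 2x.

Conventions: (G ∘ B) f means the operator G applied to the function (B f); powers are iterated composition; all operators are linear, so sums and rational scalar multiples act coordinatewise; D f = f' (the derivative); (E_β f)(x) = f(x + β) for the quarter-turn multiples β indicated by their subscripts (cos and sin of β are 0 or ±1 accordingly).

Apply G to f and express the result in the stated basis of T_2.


the image equals g(x) = 3sin x - 32cos 2x

D f = (3/4)cos x - 8cos 2x
E_3pi/2 D f = (3/4)sin x + 8cos 2x
E_pi E_3pi/2 D f = -(3/4)sin x + 8cos 2x
(-4E_pi) E_3pi/2 D f = 3sin x - 32cos 2x


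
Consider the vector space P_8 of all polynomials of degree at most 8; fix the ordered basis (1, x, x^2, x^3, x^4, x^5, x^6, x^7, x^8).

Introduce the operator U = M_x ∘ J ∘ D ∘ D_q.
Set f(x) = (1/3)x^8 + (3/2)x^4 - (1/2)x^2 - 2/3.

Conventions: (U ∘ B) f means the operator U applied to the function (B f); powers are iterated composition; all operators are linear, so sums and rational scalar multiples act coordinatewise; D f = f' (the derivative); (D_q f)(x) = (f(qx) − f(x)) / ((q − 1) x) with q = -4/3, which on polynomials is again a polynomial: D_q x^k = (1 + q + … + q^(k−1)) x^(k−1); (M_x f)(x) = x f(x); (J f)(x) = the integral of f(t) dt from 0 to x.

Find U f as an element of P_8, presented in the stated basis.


D_q f = -(8425/6561)x^7 - (25/18)x^3 + (1/6)x
D D_q f = -(58975/6561)x^6 - (25/6)x^2 + 1/6
J D D_q f = -(8425/6561)x^7 - (25/18)x^3 + (1/6)x
M_x J D D_q f = -(8425/6561)x^8 - (25/18)x^4 + (1/6)x^2

g(x) = -(8425/6561)x^8 - (25/18)x^4 + (1/6)x^2


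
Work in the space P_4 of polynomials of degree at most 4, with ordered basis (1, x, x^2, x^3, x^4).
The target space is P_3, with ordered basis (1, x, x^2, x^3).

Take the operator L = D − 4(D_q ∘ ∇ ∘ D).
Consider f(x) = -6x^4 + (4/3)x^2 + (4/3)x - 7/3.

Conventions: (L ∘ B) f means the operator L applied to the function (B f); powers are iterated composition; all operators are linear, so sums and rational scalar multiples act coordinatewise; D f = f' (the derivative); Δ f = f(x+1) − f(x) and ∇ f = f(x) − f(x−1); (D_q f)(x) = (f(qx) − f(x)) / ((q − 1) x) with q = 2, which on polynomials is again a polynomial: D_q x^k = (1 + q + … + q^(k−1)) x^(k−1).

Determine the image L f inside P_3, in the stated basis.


the result is g(x) = -24x^3 + (2600/3)x - 860/3

D f = -24x^3 + (8/3)x + 4/3
D f = -24x^3 + (8/3)x + 4/3
∇ D f = -72x^2 + 72x - 64/3
D_q ∇ D f = -216x + 72
(-4(D_q ∘ ∇ ∘ D)) f = 864x - 288
(D − 4(D_q ∘ ∇ ∘ D)) f = -24x^3 + (2600/3)x - 860/3


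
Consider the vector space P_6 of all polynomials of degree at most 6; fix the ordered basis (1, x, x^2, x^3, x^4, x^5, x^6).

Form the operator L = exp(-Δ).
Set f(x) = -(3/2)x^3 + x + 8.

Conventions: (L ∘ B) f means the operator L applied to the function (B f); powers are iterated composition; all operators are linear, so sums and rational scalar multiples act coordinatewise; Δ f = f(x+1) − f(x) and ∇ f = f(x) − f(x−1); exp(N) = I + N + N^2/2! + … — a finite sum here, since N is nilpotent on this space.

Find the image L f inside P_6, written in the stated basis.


order-1 term: (9/2)x^2 + (9/2)x + 1/2
order-2 term: -(9/2)x - 9/2
order-3 term: 3/2
the series for exp(-Δ) f terminates at order 3
exp(-Δ) f = -(3/2)x^3 + (9/2)x^2 + x + 11/2

the image equals g(x) = -(3/2)x^3 + (9/2)x^2 + x + 11/2


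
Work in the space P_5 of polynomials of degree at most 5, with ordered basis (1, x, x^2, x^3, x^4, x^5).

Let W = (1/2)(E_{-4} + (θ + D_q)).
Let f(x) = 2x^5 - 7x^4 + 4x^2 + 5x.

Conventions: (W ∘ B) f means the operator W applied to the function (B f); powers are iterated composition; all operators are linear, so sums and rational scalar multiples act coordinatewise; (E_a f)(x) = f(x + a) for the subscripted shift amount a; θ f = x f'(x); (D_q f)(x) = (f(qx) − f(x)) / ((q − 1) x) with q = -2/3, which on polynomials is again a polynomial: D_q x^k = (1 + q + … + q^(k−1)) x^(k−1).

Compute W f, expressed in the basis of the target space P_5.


E_{-4} f = 2x^5 - 47x^4 + 432x^3 - 1948x^2 + 4325x - 3796
θ f = 10x^5 - 28x^4 + 8x^2 + 5x
D_q f = (110/81)x^4 - (91/27)x^3 + (4/3)x + 5
(θ + D_q) f = 10x^5 - (2158/81)x^4 - (91/27)x^3 + 8x^2 + (19/3)x + 5
(E_{-4} + (θ + D_q)) f = 12x^5 - (5965/81)x^4 + (11573/27)x^3 - 1940x^2 + (12994/3)x - 3791
((1/2)(E_{-4} + (θ + D_q))) f = 6x^5 - (5965/162)x^4 + (11573/54)x^3 - 970x^2 + (6497/3)x - 3791/2

g(x) = 6x^5 - (5965/162)x^4 + (11573/54)x^3 - 970x^2 + (6497/3)x - 3791/2


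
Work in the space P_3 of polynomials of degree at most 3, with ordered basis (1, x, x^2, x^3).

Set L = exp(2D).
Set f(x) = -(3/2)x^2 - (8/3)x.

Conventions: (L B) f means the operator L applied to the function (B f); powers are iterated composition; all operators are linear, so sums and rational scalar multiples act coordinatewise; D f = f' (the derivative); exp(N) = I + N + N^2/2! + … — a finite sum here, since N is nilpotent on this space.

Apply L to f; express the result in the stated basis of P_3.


g(x) = -(3/2)x^2 - (26/3)x - 34/3

order-1 term: -6x - 16/3
order-2 term: -6
the series for exp(2D) f terminates at order 2
exp(2D) f = -(3/2)x^2 - (26/3)x - 34/3


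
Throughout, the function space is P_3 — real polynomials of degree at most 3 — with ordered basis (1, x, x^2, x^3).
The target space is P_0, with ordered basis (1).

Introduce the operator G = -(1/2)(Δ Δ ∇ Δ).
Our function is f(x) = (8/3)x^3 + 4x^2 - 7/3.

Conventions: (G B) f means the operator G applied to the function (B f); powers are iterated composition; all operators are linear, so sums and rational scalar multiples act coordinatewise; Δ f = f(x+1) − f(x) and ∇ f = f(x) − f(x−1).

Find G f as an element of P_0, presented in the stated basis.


the result is g(x) = 0

Δ f = 8x^2 + 16x + 20/3
∇ Δ f = 16x + 8
Δ ∇ Δ f = 16
Δ (Δ ∇ Δ) f = 0
(-(1/2)(Δ Δ ∇ Δ)) f = 0


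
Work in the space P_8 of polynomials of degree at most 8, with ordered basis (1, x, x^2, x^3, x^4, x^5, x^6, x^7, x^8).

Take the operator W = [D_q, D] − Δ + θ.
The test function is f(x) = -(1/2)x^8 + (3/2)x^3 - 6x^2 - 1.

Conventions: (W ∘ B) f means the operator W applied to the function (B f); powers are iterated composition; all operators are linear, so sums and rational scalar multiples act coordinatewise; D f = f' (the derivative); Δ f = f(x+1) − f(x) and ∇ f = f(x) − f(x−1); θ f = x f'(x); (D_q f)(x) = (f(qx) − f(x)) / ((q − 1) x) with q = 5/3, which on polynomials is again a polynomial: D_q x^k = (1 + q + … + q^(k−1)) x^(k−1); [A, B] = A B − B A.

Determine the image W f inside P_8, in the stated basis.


g(x) = -4x^8 + 4x^7 + (247102/2187)x^6 + 28x^5 + 35x^4 + (65/2)x^3 - (5/2)x^2 + (43/6)x + 9

D f = -4x^7 + (9/2)x^2 - 12x
D_q D f = -(151876/729)x^6 + 12x - 12
D_q f = -(96016/2187)x^7 + (49/6)x^2 - 16x
D D_q f = -(672112/2187)x^6 + (49/3)x - 16
[D_q, D] f = (216484/2187)x^6 - (13/3)x + 4
Δ f = -4x^7 - 14x^6 - 28x^5 - 35x^4 - 28x^3 - (19/2)x^2 - (23/2)x - 5
(-Δ) f = 4x^7 + 14x^6 + 28x^5 + 35x^4 + 28x^3 + (19/2)x^2 + (23/2)x + 5
θ f = -4x^8 + (9/2)x^3 - 12x^2
([D_q, D] − Δ + θ) f = -4x^8 + 4x^7 + (247102/2187)x^6 + 28x^5 + 35x^4 + (65/2)x^3 - (5/2)x^2 + (43/6)x + 9


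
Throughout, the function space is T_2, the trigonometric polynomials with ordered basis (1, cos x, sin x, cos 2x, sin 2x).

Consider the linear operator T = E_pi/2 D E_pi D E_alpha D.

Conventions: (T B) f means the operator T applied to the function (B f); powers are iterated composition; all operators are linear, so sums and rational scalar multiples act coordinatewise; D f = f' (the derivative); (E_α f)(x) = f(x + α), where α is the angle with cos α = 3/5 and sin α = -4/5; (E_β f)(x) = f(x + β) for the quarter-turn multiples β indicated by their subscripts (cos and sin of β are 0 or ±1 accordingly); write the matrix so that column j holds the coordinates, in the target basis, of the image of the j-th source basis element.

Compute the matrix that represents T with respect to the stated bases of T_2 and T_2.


image of 1: 0
image of cos x: -(3/5)cos x - (4/5)sin x
image of sin x: (4/5)cos x - (3/5)sin x
image of cos 2x: (192/25)cos 2x + (56/25)sin 2x
image of sin 2x: -(56/25)cos 2x + (192/25)sin 2x
each image's coordinates form column j of the matrix

the matrix is [[0, 0, 0, 0, 0]; [0, -3/5, 4/5, 0, 0]; [0, -4/5, -3/5, 0, 0]; [0, 0, 0, 192/25, -56/25]; [0, 0, 0, 56/25, 192/25]] (rows listed top to bottom)


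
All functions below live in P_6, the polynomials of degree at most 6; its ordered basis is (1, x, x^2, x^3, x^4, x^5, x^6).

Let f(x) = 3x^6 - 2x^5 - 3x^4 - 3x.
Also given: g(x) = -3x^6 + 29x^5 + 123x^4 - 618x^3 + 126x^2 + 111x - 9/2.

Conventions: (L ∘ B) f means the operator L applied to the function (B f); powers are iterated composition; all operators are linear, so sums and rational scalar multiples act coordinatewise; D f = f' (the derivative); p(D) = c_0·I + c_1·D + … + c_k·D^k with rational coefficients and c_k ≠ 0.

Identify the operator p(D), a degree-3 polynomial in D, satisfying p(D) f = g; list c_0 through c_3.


c_0 = -1, c_1 = 3/2, c_2 = 3/2, c_3 = -3/2

D^0 f = 3x^6 - 2x^5 - 3x^4 - 3x
D^1 f = 18x^5 - 10x^4 - 12x^3 - 3
D^2 f = 90x^4 - 40x^3 - 36x^2
D^3 f = 360x^3 - 120x^2 - 72x
matching coefficients of g against c_0 f + c_1 Df + … from the top degree down determines the c_i
solution: c_0 = -1, c_1 = 3/2, c_2 = 3/2, c_3 = -3/2


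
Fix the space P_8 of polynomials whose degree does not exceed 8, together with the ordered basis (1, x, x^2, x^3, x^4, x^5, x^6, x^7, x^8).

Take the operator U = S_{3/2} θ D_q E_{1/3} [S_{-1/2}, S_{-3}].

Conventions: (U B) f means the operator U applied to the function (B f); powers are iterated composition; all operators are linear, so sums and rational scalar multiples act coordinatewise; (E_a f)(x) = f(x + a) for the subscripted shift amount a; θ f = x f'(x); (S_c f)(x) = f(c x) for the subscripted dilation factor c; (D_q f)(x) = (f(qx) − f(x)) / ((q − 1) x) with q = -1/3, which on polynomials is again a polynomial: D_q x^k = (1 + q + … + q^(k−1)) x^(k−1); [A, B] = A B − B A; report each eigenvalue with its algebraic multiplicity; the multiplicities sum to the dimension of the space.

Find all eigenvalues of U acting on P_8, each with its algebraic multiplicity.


image of 1: 0
image of x: 0
image of x^2: 0
image of x^3: 0
image of x^4: 0
image of x^5: 0
image of x^6: 0
image of x^7: 0
image of x^8: 0
the matrix is upper triangular; its diagonal is (0, 0, 0, 0, 0, 0, 0, 0, 0)
for a triangular matrix the eigenvalues are the diagonal entries, with algebraic multiplicity their repetition count

λ = 0 (multiplicity 9)


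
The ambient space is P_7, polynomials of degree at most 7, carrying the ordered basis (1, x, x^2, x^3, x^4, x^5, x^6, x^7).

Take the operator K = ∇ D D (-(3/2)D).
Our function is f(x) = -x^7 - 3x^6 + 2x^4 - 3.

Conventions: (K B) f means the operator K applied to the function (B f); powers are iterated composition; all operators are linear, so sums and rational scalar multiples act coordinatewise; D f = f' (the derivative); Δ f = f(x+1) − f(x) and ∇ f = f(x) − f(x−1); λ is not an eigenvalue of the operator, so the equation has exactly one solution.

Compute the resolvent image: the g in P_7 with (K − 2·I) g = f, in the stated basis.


write g with unknown coordinates in the stated basis and equate coefficients in (K − 2·I) g = f
solving from the highest basis element down gives g = (1/2)x^7 + (3/2)x^6 - x^4 - 315x^3 + (135/2)x^2 + 90x - 147/4
check: K g = -630x^3 + 135x^2 + 180x - 153/2
so K g − 2·g = -x^7 - 3x^6 + 2x^4 - 3 = f ✓

the image equals g(x) = (1/2)x^7 + (3/2)x^6 - x^4 - 315x^3 + (135/2)x^2 + 90x - 147/4


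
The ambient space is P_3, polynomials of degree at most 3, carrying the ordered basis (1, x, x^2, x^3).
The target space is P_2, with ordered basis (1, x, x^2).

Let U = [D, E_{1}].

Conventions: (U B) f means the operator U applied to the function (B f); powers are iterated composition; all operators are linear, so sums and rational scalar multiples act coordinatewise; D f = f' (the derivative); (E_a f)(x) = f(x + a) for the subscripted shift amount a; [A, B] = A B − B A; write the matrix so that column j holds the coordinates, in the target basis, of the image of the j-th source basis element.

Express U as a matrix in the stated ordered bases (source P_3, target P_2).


the matrix is [[0, 0, 0, 0]; [0, 0, 0, 0]; [0, 0, 0, 0]] (rows listed top to bottom)

image of 1: 0
image of x: 0
image of x^2: 0
image of x^3: 0
each image's coordinates form column j of the matrix


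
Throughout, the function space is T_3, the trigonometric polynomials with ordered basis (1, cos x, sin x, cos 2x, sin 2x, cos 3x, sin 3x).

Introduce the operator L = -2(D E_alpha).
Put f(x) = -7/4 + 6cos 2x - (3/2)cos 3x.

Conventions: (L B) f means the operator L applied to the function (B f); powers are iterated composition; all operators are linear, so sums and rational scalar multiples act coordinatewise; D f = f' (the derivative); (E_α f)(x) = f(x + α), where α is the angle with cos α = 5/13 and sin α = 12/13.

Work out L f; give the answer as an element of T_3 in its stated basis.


the result is g(x) = (2880/169)cos 2x - (2856/169)sin 2x + (7452/2197)cos 3x + (18315/2197)sin 3x

E_alpha f = -7/4 - (714/169)cos 2x - (720/169)sin 2x + (6105/4394)cos 3x - (1242/2197)sin 3x
D E_alpha f = -(1440/169)cos 2x + (1428/169)sin 2x - (3726/2197)cos 3x - (18315/4394)sin 3x
(-2(D E_alpha)) f = (2880/169)cos 2x - (2856/169)sin 2x + (7452/2197)cos 3x + (18315/2197)sin 3x


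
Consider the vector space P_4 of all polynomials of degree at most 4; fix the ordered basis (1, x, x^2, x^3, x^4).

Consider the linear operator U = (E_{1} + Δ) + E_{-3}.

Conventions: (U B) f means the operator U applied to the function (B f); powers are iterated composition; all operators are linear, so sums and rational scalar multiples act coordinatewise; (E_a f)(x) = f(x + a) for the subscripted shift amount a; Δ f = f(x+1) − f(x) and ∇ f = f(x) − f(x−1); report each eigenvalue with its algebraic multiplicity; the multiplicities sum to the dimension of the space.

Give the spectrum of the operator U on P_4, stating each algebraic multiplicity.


image of 1: 2
image of x: 2x - 1
image of x^2: 2x^2 - 2x + 11
image of x^3: 2x^3 - 3x^2 + 33x - 25
image of x^4: 2x^4 - 4x^3 + 66x^2 - 100x + 83
the matrix is upper triangular; its diagonal is (2, 2, 2, 2, 2)
for a triangular matrix the eigenvalues are the diagonal entries, with algebraic multiplicity their repetition count

λ = 2 (multiplicity 5)


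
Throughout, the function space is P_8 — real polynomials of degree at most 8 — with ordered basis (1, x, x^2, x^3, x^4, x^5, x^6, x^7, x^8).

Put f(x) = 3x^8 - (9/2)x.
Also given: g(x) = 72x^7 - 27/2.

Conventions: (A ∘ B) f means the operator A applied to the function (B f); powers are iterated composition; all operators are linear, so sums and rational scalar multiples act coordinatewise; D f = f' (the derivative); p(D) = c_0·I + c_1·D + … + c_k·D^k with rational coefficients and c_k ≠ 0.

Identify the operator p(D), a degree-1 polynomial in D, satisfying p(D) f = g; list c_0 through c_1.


p(D) = 3·D, i.e. c_0 = 0, c_1 = 3

D^0 f = 3x^8 - (9/2)x
D^1 f = 24x^7 - 9/2
matching coefficients of g against c_0 f + c_1 Df + … from the top degree down determines the c_i
solution: c_0 = 0, c_1 = 3


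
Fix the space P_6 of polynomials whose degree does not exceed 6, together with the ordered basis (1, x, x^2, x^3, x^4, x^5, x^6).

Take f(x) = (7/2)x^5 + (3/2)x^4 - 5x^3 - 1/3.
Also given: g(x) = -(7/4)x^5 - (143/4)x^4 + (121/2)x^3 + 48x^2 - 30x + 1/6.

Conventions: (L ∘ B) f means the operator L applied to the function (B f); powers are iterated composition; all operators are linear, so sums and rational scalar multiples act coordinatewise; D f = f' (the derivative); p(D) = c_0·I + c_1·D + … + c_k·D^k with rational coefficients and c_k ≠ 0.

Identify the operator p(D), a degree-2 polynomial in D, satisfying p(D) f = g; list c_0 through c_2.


p(D) = -(1/2)·I − 2·D + D^2, i.e. c_0 = -1/2, c_1 = -2, c_2 = 1

D^0 f = (7/2)x^5 + (3/2)x^4 - 5x^3 - 1/3
D^1 f = (35/2)x^4 + 6x^3 - 15x^2
D^2 f = 70x^3 + 18x^2 - 30x
matching coefficients of g against c_0 f + c_1 Df + … from the top degree down determines the c_i
solution: c_0 = -1/2, c_1 = -2, c_2 = 1


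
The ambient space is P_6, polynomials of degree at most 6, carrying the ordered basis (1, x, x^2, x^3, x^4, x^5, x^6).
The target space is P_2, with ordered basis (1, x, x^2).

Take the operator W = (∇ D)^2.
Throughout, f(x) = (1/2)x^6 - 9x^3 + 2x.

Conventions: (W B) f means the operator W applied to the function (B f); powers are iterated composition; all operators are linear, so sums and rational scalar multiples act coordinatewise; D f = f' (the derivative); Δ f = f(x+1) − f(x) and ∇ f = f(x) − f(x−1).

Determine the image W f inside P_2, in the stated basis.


D f = 3x^5 - 27x^2 + 2
∇ D f = 15x^4 - 30x^3 + 30x^2 - 69x + 30
D (∇ D) f = 60x^3 - 90x^2 + 60x - 69
∇ D (∇ D) f = 180x^2 - 360x + 210

the result is g(x) = 180x^2 - 360x + 210


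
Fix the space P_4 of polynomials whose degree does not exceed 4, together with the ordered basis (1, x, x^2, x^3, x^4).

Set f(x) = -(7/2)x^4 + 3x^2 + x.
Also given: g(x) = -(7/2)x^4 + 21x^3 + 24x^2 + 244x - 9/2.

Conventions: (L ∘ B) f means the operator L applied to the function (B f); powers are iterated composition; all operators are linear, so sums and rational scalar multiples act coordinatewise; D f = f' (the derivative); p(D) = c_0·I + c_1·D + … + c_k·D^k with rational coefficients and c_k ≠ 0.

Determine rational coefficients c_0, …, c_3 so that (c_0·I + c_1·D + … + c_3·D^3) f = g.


c_0 = 1, c_1 = -3/2, c_2 = -1/2, c_3 = -3

D^0 f = -(7/2)x^4 + 3x^2 + x
D^1 f = -14x^3 + 6x + 1
D^2 f = -42x^2 + 6
D^3 f = -84x
matching coefficients of g against c_0 f + c_1 Df + … from the top degree down determines the c_i
solution: c_0 = 1, c_1 = -3/2, c_2 = -1/2, c_3 = -3


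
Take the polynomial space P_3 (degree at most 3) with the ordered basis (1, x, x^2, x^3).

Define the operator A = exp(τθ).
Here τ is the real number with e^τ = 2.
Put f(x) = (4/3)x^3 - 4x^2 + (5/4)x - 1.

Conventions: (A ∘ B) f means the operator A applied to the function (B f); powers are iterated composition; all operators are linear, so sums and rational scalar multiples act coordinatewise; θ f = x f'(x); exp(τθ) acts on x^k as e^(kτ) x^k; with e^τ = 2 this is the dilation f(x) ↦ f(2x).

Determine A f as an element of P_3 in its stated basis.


g(x) = (32/3)x^3 - 16x^2 + (5/2)x - 1

exp(τθ) x^k = e^(kτ) x^k; with e^τ = 2 this sends x^k to 2^k x^k
x ↦ 2 x
x^2 ↦ 4 x^2
x^3 ↦ 8 x^3
applying this coordinatewise to f: exp(τθ) f = (32/3)x^3 - 16x^2 + (5/2)x - 1


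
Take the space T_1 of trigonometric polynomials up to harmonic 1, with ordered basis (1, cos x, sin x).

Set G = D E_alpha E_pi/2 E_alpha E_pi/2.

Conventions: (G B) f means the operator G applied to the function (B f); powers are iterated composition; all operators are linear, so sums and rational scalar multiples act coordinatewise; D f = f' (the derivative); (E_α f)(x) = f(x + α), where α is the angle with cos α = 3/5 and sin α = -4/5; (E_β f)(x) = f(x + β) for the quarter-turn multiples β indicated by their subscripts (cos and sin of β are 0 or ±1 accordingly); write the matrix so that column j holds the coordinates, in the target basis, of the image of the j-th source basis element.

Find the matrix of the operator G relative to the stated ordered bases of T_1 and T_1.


image of 1: 0
image of cos x: -(24/25)cos x - (7/25)sin x
image of sin x: (7/25)cos x - (24/25)sin x
each image's coordinates form column j of the matrix

the matrix is [[0, 0, 0]; [0, -24/25, 7/25]; [0, -7/25, -24/25]] (rows listed top to bottom)


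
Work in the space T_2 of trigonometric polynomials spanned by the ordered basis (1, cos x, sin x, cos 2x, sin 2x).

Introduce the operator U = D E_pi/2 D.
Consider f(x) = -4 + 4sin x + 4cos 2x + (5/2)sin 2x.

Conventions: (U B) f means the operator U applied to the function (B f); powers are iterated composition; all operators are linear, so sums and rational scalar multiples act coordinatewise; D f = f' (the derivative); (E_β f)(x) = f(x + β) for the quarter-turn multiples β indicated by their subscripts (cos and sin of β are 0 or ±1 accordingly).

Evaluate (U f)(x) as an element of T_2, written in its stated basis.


D f = 4cos x + 5cos 2x - 8sin 2x
E_pi/2 D f = -4sin x - 5cos 2x + 8sin 2x
D E_pi/2 D f = -4cos x + 16cos 2x + 10sin 2x

the image equals g(x) = -4cos x + 16cos 2x + 10sin 2x


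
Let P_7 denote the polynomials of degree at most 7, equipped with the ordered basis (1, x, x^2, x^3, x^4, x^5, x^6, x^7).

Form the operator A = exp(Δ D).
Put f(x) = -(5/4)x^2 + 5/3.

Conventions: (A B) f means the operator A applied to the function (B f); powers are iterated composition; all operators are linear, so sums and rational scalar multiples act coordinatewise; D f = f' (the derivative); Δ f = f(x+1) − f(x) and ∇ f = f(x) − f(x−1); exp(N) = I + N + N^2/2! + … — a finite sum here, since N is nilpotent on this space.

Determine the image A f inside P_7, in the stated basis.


the result is g(x) = -(5/4)x^2 - 5/6

order-1 term: -5/2
the series for exp(Δ D) f terminates at order 1
exp(Δ D) f = -(5/4)x^2 - 5/6


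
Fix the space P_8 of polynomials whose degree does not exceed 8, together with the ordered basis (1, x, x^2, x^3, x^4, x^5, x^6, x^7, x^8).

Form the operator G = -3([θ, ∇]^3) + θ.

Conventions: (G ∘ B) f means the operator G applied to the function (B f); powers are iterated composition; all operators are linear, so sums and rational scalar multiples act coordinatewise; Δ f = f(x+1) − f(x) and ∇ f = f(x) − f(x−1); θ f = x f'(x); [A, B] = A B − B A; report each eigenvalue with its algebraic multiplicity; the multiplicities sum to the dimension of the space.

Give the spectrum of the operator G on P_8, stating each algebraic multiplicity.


image of 1: 0
image of x: x
image of x^2: 2x^2
image of x^3: 3x^3 + 18
image of x^4: 4x^4 + 72x - 216
image of x^5: 5x^5 + 180x^2 - 1080x + 1620
image of x^6: 6x^6 + 360x^3 - 3240x^2 + 9720x - 9720
image of x^7: 7x^7 + 630x^4 - 7560x^3 + 34020x^2 - 68040x + 51030
image of x^8: 8x^8 + 1008x^5 - 15120x^4 + 90720x^3 - 272160x^2 + 408240x - 244944
the matrix is upper triangular; its diagonal is (0, 1, 2, 3, 4, 5, 6, 7, 8)
for a triangular matrix the eigenvalues are the diagonal entries, with algebraic multiplicity their repetition count

λ = 0 (multiplicity 1), λ = 1 (multiplicity 1), λ = 2 (multiplicity 1), λ = 3 (multiplicity 1), λ = 4 (multiplicity 1), λ = 5 (multiplicity 1), λ = 6 (multiplicity 1), λ = 7 (multiplicity 1), λ = 8 (multiplicity 1)


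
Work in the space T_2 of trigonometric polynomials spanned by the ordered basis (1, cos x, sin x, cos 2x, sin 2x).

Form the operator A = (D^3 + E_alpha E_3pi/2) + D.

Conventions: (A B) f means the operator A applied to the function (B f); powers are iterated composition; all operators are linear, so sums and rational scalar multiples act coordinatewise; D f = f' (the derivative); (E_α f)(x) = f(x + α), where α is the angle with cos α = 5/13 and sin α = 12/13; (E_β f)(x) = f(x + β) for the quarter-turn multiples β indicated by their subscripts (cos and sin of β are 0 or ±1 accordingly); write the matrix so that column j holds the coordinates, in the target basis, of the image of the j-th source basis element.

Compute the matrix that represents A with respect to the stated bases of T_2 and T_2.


the matrix is [[1, 0, 0, 0, 0]; [0, 12/13, -5/13, 0, 0]; [0, 5/13, 12/13, 0, 0]; [0, 0, 0, 119/169, -1134/169]; [0, 0, 0, 1134/169, 119/169]] (rows listed top to bottom)

image of 1: 1
image of cos x: (12/13)cos x + (5/13)sin x
image of sin x: -(5/13)cos x + (12/13)sin x
image of cos 2x: (119/169)cos 2x + (1134/169)sin 2x
image of sin 2x: -(1134/169)cos 2x + (119/169)sin 2x
each image's coordinates form column j of the matrix


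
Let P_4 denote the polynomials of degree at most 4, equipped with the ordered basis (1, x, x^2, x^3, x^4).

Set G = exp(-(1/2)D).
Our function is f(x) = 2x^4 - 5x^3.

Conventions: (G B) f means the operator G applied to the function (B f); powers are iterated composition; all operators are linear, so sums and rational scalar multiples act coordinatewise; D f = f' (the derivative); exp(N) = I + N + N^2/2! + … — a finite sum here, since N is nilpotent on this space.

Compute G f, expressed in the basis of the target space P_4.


order-1 term: -4x^3 + (15/2)x^2
order-2 term: 3x^2 - (15/4)x
order-3 term: -x + 5/8
order-4 term: 1/8
the series for exp(-(1/2)D) f terminates at order 4
exp(-(1/2)D) f = 2x^4 - 9x^3 + (21/2)x^2 - (19/4)x + 3/4

the image equals g(x) = 2x^4 - 9x^3 + (21/2)x^2 - (19/4)x + 3/4


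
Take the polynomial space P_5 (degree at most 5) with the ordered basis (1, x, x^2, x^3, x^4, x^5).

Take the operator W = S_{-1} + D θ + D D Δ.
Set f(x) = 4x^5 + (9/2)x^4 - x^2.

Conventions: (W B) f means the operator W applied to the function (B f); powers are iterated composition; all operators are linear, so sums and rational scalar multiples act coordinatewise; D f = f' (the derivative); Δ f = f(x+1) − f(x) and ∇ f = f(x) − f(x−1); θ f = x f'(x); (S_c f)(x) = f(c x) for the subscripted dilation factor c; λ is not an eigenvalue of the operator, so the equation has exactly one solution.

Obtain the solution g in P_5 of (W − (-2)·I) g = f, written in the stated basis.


write g with unknown coordinates in the stated basis and equate coefficients in (W − (-2)·I) g = f
solving from the highest basis element down gives g = 4x^5 - (191/6)x^4 + (1528/3)x^3 - (4825/3)x^2 + (20872/3)x - 29134/9
check: W g = -4x^5 + (409/6)x^4 - (3056/3)x^3 + (9647/3)x^2 - (41744/3)x + 58268/9
so W g − (-2)·g = 4x^5 + (9/2)x^4 - x^2 = f ✓

the image equals g(x) = 4x^5 - (191/6)x^4 + (1528/3)x^3 - (4825/3)x^2 + (20872/3)x - 29134/9


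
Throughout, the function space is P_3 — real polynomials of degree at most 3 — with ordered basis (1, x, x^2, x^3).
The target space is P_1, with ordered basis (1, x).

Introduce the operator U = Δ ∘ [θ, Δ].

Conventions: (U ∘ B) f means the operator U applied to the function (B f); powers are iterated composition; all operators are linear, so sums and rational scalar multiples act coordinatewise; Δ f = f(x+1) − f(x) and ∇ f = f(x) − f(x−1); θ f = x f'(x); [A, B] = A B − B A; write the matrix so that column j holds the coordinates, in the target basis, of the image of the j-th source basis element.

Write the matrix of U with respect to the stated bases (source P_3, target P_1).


image of 1: 0
image of x: 0
image of x^2: -2
image of x^3: -6x - 9
each image's coordinates form column j of the matrix

the matrix is [[0, 0, -2, -9]; [0, 0, 0, -6]] (rows listed top to bottom)


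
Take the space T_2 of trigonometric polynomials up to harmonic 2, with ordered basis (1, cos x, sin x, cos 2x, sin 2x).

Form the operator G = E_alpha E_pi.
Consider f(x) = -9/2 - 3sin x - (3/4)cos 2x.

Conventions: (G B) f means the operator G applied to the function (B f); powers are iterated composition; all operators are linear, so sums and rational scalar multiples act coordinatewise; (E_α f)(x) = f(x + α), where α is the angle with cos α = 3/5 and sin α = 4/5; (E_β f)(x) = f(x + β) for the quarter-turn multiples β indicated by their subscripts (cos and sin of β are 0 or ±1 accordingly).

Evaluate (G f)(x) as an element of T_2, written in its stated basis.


E_pi f = -9/2 + 3sin x - (3/4)cos 2x
E_alpha E_pi f = -9/2 + (12/5)cos x + (9/5)sin x + (21/100)cos 2x + (18/25)sin 2x

g(x) = -9/2 + (12/5)cos x + (9/5)sin x + (21/100)cos 2x + (18/25)sin 2x


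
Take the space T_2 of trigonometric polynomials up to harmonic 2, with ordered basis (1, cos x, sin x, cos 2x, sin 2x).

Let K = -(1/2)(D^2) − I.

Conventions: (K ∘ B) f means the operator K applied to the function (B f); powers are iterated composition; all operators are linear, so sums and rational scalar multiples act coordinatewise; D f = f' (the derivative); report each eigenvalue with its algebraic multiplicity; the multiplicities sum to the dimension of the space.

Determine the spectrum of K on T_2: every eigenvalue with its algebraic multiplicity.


λ = -1 (multiplicity 1), λ = -1/2 (multiplicity 2), λ = 1 (multiplicity 2)

image of 1: -1
image of cos x: -(1/2)cos x
image of sin x: -(1/2)sin x
image of cos 2x: cos 2x
image of sin 2x: sin 2x
the matrix is diagonal; its diagonal is (-1, -1/2, -1/2, 1, 1)
for a triangular matrix the eigenvalues are the diagonal entries, with algebraic multiplicity their repetition count


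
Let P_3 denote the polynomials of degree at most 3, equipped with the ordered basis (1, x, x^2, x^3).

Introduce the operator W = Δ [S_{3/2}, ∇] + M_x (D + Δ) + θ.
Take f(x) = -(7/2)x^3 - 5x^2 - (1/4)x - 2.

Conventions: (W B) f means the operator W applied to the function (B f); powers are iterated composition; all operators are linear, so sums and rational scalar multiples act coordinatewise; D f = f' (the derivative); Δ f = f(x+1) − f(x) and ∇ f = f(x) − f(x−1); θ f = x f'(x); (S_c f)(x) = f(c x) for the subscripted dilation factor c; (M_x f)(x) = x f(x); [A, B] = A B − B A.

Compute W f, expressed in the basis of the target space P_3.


∇ f = -(21/2)x^2 + (1/2)x + 5/4
S_{3/2} ∇ f = -(189/8)x^2 + (3/4)x + 5/4
S_{3/2} f = -(189/16)x^3 - (45/4)x^2 - (3/8)x - 2
∇ S_{3/2} f = -(567/16)x^2 + (207/16)x - 15/16
[S_{3/2}, ∇] f = (189/16)x^2 - (195/16)x + 35/16
Δ [S_{3/2}, ∇] f = (189/8)x - 3/8
D f = -(21/2)x^2 - 10x - 1/4
Δ f = -(21/2)x^2 - (41/2)x - 35/4
(D + Δ) f = -21x^2 - (61/2)x - 9
M_x (D + Δ) f = -21x^3 - (61/2)x^2 - 9x
θ f = -(21/2)x^3 - 10x^2 - (1/4)x
(Δ [S_{3/2}, ∇] + M_x (D + Δ) + θ) f = -(63/2)x^3 - (81/2)x^2 + (115/8)x - 3/8

the image equals g(x) = -(63/2)x^3 - (81/2)x^2 + (115/8)x - 3/8


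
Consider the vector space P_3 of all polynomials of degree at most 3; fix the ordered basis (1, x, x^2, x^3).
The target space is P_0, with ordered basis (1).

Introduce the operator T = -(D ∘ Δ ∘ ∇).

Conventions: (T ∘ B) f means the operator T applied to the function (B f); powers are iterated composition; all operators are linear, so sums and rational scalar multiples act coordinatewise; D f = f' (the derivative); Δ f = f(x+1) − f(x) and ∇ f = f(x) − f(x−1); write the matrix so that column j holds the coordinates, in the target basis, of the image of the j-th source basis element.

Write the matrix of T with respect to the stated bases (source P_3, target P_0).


image of 1: 0
image of x: 0
image of x^2: 0
image of x^3: -6
each image's coordinates form column j of the matrix

the matrix is [[0, 0, 0, -6]] (rows listed top to bottom)


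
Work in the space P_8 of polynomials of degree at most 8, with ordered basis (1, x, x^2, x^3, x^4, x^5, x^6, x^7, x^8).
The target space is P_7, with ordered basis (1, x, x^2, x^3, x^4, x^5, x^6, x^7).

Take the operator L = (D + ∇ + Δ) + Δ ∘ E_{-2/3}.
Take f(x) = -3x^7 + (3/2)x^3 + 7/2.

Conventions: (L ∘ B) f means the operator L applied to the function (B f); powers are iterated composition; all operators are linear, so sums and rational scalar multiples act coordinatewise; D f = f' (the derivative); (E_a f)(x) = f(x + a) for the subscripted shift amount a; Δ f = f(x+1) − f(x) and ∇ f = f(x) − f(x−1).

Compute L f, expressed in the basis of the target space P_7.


the image equals g(x) = -84x^6 + 21x^5 - 245x^4 + (175/9)x^3 - (1049/9)x^2 + (17/54)x - 1301/486

D f = -21x^6 + (9/2)x^2
∇ f = -21x^6 + 63x^5 - 105x^4 + 105x^3 - (117/2)x^2 + (33/2)x - 3/2
Δ f = -21x^6 - 63x^5 - 105x^4 - 105x^3 - (117/2)x^2 - (33/2)x - 3/2
(D + ∇ + Δ) f = -63x^6 - 210x^4 - (225/2)x^2 - 3
E_{-2/3} f = -3x^7 + 14x^6 - 28x^5 + (280/9)x^4 - (1039/54)x^3 + (143/27)x^2 + (38/243)x + 4711/1458
Δ E_{-2/3} f = -21x^6 + 21x^5 - 35x^4 + (175/9)x^3 - (73/18)x^2 + (17/54)x + 157/486
((D + ∇ + Δ) + Δ ∘ E_{-2/3}) f = -84x^6 + 21x^5 - 245x^4 + (175/9)x^3 - (1049/9)x^2 + (17/54)x - 1301/486


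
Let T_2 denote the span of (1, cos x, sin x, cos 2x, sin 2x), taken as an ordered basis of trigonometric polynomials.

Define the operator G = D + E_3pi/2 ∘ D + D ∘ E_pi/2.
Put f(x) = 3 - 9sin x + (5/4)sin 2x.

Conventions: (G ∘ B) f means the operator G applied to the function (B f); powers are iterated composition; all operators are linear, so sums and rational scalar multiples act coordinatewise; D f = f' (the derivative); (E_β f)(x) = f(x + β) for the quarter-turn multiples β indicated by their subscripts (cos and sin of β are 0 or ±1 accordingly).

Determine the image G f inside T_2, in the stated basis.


D f = -9cos x + (5/2)cos 2x
D f = -9cos x + (5/2)cos 2x
E_3pi/2 D f = -9sin x - (5/2)cos 2x
E_pi/2 f = 3 - 9cos x - (5/4)sin 2x
D E_pi/2 f = 9sin x - (5/2)cos 2x
(D + E_3pi/2 ∘ D + D ∘ E_pi/2) f = -9cos x - (5/2)cos 2x

the result is g(x) = -9cos x - (5/2)cos 2x


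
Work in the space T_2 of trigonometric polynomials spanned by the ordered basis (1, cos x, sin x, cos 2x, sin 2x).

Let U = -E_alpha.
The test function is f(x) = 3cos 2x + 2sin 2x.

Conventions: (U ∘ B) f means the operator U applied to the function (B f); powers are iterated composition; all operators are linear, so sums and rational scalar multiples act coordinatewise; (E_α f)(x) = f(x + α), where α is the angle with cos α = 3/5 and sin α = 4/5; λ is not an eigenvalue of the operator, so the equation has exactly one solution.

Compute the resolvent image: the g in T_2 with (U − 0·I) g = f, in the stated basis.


write g with unknown coordinates in the stated basis and equate coefficients in (U − 0·I) g = f
solving from the highest basis element down gives g = (69/25)cos 2x - (58/25)sin 2x
check: U g = 3cos 2x + 2sin 2x
so U g − 0·g = 3cos 2x + 2sin 2x = f ✓

the result is g(x) = (69/25)cos 2x - (58/25)sin 2x


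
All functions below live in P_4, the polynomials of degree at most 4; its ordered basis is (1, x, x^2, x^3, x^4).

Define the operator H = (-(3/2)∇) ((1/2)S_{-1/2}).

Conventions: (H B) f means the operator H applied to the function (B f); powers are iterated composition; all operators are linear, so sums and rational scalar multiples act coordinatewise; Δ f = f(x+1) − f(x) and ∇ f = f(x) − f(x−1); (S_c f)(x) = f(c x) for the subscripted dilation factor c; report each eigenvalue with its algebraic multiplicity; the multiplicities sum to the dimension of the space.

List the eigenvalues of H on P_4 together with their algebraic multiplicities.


λ = 0 (multiplicity 5)

image of 1: 0
image of x: 3/8
image of x^2: -(3/8)x + 3/16
image of x^3: (9/32)x^2 - (9/32)x + 3/32
image of x^4: -(3/16)x^3 + (9/32)x^2 - (3/16)x + 3/64
the matrix is upper triangular; its diagonal is (0, 0, 0, 0, 0)
for a triangular matrix the eigenvalues are the diagonal entries, with algebraic multiplicity their repetition count


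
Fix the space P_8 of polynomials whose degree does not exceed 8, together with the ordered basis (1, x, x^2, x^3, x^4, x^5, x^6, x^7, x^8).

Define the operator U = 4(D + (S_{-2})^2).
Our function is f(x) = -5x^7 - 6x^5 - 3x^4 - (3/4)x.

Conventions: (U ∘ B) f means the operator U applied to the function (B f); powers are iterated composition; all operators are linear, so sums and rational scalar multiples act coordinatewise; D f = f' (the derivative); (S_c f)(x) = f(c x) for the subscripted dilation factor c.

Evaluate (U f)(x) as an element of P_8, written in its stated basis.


D f = -35x^6 - 30x^4 - 12x^3 - 3/4
S_{-2} f = 640x^7 + 192x^5 - 48x^4 + (3/2)x
S_{-2} S_{-2} f = -81920x^7 - 6144x^5 - 768x^4 - 3x
(D + (S_{-2})^2) f = -81920x^7 - 35x^6 - 6144x^5 - 798x^4 - 12x^3 - 3x - 3/4
(4(D + (S_{-2})^2)) f = -327680x^7 - 140x^6 - 24576x^5 - 3192x^4 - 48x^3 - 12x - 3

the result is g(x) = -327680x^7 - 140x^6 - 24576x^5 - 3192x^4 - 48x^3 - 12x - 3


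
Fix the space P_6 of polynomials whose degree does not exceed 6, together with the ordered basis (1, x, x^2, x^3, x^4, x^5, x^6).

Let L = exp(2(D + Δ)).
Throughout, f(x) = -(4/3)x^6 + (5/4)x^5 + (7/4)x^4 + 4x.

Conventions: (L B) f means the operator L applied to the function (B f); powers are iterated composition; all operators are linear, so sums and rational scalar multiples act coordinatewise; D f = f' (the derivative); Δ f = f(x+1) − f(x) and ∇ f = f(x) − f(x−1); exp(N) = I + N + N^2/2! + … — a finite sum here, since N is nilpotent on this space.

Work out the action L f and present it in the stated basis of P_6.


order-1 term: -32x^5 - 15x^4 - (1/3)x^3 + 6x^2 + (21/2)x + 58/3
order-2 term: -320x^4 - 440x^3 - 412x^2 - 197x - 61/3
order-3 term: -(5120/3)x^3 - 3040x^2 - 2832x - 1044
order-4 term: -5120x^2 - 8640x - 15616/3
order-5 term: -8192x - 8960
order-6 term: -16384/3
the series for exp(2(D + Δ)) f terminates at order 6
exp(2(D + Δ)) f = -(4/3)x^6 - (123/4)x^5 - (1333/4)x^4 - 2147x^3 - 8566x^2 - (39693/2)x - 62015/3

the image equals g(x) = -(4/3)x^6 - (123/4)x^5 - (1333/4)x^4 - 2147x^3 - 8566x^2 - (39693/2)x - 62015/3


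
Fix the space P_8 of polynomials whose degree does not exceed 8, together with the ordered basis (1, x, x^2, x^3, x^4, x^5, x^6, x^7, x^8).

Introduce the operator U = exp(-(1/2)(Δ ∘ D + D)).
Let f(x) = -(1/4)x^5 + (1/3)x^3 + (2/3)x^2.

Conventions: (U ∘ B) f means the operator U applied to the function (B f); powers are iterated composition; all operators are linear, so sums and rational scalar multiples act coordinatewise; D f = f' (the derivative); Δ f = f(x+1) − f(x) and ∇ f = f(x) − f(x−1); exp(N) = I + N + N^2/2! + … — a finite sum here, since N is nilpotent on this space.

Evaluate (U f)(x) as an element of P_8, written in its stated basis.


order-1 term: (5/8)x^4 + (5/2)x^3 + (13/4)x^2 + (5/6)x - 13/24
order-2 term: -(5/8)x^3 - (15/4)x^2 - (29/4)x - 13/3
order-3 term: (5/16)x^2 + (15/8)x + 133/48
order-4 term: -(5/64)x - 5/16
order-5 term: 1/128
the series for exp(-(1/2)(Δ ∘ D + D)) f terminates at order 5
exp(-(1/2)(Δ ∘ D + D)) f = -(1/4)x^5 + (5/8)x^4 + (53/24)x^3 + (23/48)x^2 - (887/192)x - 925/384

the image equals g(x) = -(1/4)x^5 + (5/8)x^4 + (53/24)x^3 + (23/48)x^2 - (887/192)x - 925/384
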